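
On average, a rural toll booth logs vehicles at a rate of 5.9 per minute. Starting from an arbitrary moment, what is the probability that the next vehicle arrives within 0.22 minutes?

Inter-arrival times are exponential with rate λ = 5.9 per minute.
P(T ≤ 0.22) = 1 − e^(−λt) = 1 − e^(−5.9 × 0.22) = 1 − e^(−1.298) ≈ 0.7269.

0.7269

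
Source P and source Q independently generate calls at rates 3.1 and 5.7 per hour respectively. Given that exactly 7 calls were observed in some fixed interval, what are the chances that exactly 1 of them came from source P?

0.1821

Given the total, each event is independently from source P with probability p = λ_P/(λ_P+λ_Q) = 3.1/8.8 ≈ 0.3523.
So K ~ Binomial(7, 3.1/8.8): P(K = 1) = C(7,1) · (3.1/8.8)^1 · (5.7/8.8)^6 ≈ 0.1821.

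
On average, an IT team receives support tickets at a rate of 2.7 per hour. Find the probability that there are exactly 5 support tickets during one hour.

0.0804

With mean μ = 2.7 per hour,
P(N = 5) = e^(−μ) μ^5/5! = e^(−2.7) · 2.7^5/120 ≈ 0.0804.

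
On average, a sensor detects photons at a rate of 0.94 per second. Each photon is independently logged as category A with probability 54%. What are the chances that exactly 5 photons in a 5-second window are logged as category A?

0.0693

Thinning: the photons that are logged as category A themselves form a Poisson process with rate 0.54 × 0.94 = 0.5076 per second.
Over the interval, μ = 0.5076 × 5 = 2.538 (a 5-second window = 5 seconds).
P(N = 5) = e^(−2.538) · 2.538^5/5! ≈ 0.0693.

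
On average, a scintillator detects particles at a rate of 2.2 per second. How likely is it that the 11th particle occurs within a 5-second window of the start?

Over the interval, μ = 2.2 × 5 = 11 (a 5-second window = 5 seconds).
The 11th arrival falls in the interval iff at least 11 events occur there: P(S_11 ≤ t) = P(N ≥ 11) = 1 − P(N ≤ 10) ≈ 0.5401.

0.5401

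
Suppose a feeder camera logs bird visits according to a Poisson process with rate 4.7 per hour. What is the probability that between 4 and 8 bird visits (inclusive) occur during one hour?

With mean μ = 4.7 per hour,
P(4 ≤ N ≤ 8) = Σ_{j=4}^{8} e^(−4.7) · 4.7^j/j! ≈ 0.6401.

0.6401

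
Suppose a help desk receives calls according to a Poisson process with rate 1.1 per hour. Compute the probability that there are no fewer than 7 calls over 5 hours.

0.3140

Over the interval, μ = 1.1 × 5 = 5.5 (5 hours).
P(N ≥ 7) = 1 − P(N ≤ 6) = 1 − Σ_{j=0}^{6} e^(−μ) μ^j/j! ≈ 0.3140.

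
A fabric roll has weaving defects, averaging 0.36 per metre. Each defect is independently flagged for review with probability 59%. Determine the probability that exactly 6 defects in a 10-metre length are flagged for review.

0.0152

Thinning: the defects that are flagged for review themselves form a Poisson process with rate 0.59 × 0.36 = 0.2124 per metre.
Over the interval, μ = 0.2124 × 10 = 2.124 (a 10-metre length = 10 metres).
P(N = 6) = e^(−2.124) · 2.124^6/6! ≈ 0.0152.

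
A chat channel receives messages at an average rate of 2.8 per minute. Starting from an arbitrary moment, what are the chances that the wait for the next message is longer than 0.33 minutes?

The wait for the next event is exponential with rate λ = 2.8 per minute.
P(T > 0.33) = e^(−λt) = e^(−2.8 × 0.33) = e^(−0.924) ≈ 0.3969.

0.3969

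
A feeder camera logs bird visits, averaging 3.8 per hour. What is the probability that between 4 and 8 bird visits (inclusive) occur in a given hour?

0.5105

With mean μ = 3.8 per hour,
P(4 ≤ N ≤ 8) = Σ_{j=4}^{8} e^(−3.8) · 3.8^j/j! ≈ 0.5105.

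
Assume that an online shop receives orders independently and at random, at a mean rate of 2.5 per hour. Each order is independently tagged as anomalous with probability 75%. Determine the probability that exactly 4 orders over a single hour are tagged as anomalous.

0.0790

Thinning: the orders that are tagged as anomalous themselves form a Poisson process with rate 0.75 × 2.5 = 1.875 per hour.
So μ = 1.875.
P(N = 4) = e^(−1.875) · 1.875^4/4! ≈ 0.0790.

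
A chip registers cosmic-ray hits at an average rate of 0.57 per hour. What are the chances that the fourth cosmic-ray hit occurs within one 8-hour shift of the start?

Over the interval, μ = 0.57 × 8 = 4.56 (an 8-hour shift = 8 hours).
The fourth arrival falls in the interval iff at least 4 events occur there: P(S_4 ≤ t) = P(N ≥ 4) = 1 − P(N ≤ 3) ≈ 0.6677.

0.6677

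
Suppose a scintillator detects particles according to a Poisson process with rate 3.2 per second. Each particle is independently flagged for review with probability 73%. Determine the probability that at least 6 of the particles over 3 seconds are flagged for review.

0.7003

Thinning: the particles that are flagged for review themselves form a Poisson process with rate 0.73 × 3.2 = 2.336 per second.
Over the interval, μ = 2.336 × 3 = 7.008 (3 seconds).
P(N ≥ 6) = 1 − P(N ≤ 5) ≈ 0.7003.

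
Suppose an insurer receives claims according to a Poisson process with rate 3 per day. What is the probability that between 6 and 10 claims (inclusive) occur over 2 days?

Over the interval, μ = 3 × 2 = 6 (2 days).
P(6 ≤ N ≤ 10) = Σ_{j=6}^{10} e^(−6) · 6^j/j! ≈ 0.5117.

0.5117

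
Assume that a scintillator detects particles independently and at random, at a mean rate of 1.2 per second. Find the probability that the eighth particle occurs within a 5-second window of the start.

0.2560

Over the interval, μ = 1.2 × 5 = 6 (a 5-second window = 5 seconds).
The eighth arrival falls in the interval iff at least 8 events occur there: P(S_8 ≤ t) = P(N ≥ 8) = 1 − P(N ≤ 7) ≈ 0.2560.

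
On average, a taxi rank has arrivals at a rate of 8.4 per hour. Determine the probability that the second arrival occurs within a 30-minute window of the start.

0.9220

Over the interval, μ = 8.4 × 0.5 = 4.2 (a 30-minute window = 0.5 hours).
The second arrival falls in the interval iff at least 2 events occur there: P(S_2 ≤ t) = P(N ≥ 2) = 1 − P(N ≤ 1) ≈ 0.9220.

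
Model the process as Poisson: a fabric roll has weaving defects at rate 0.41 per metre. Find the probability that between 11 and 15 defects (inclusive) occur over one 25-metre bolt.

0.3902

Over the interval, μ = 0.41 × 25 = 10.25 (a 25-metre bolt = 25 metres).
P(11 ≤ N ≤ 15) = Σ_{j=11}^{15} e^(−10.25) · 10.25^j/j! ≈ 0.3902.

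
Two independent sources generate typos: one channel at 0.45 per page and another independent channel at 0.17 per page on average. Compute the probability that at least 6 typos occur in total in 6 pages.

0.1728

Independent Poisson processes superpose: combined rate λ = 0.45 + 0.17 = 0.62 per page.
Over the interval, μ = 0.62 × 6 = 3.72 (6 pages).
P(N ≥ 6) = 1 − P(N ≤ 5) ≈ 0.1728.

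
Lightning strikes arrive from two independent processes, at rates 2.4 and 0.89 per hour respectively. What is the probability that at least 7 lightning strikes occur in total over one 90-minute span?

Independent Poisson processes superpose: combined rate λ = 2.4 + 0.89 = 3.29 per hour.
Over the interval, μ = 3.29 × 1.5 = 4.935 (a 90-minute span = 1.5 hours).
P(N ≥ 7) = 1 − P(N ≤ 6) ≈ 0.2284.

0.2284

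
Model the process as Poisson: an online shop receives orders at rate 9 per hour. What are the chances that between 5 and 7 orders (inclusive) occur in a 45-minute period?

Over the interval, μ = 9 × 0.75 = 6.75 (a 45-minute period = 0.75 hours).
P(5 ≤ N ≤ 7) = Σ_{j=5}^{7} e^(−6.75) · 6.75^j/j! ≈ 0.4389.

0.4389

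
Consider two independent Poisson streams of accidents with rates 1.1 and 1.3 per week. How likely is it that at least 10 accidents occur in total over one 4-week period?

0.4911

Independent Poisson processes superpose: combined rate λ = 1.1 + 1.3 = 2.4 per week.
Over the interval, μ = 2.4 × 4 = 9.6 (a 4-week period = 4 weeks).
P(N ≥ 10) = 1 − P(N ≤ 9) ≈ 0.4911.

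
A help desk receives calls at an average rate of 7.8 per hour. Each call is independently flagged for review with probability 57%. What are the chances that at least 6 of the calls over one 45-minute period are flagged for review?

Thinning: the calls that are flagged for review themselves form a Poisson process with rate 0.57 × 7.8 = 4.446 per hour.
Over the interval, μ = 4.446 × 0.75 = 3.3345 (a 45-minute period = 0.75 hours).
P(N ≥ 6) = 1 − P(N ≤ 5) ≈ 0.1213.

0.1213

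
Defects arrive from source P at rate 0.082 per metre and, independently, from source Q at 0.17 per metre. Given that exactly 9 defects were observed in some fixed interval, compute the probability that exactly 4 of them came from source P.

Given the total, each event is independently from source P with probability p = λ_P/(λ_P+λ_Q) = 0.082/0.252 ≈ 0.3254.
So K ~ Binomial(9, 0.082/0.252): P(K = 4) = C(9,4) · (0.082/0.252)^4 · (0.17/0.252)^5 ≈ 0.1974.

0.1974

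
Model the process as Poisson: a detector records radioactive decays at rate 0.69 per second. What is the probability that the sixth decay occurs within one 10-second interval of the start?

0.6863

Over the interval, μ = 0.69 × 10 = 6.9 (a 10-second interval = 10 seconds).
The sixth arrival falls in the interval iff at least 6 events occur there: P(S_6 ≤ t) = P(N ≥ 6) = 1 − P(N ≤ 5) ≈ 0.6863.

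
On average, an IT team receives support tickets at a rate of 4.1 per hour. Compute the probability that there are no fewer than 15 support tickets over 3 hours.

Over the interval, μ = 4.1 × 3 = 12.3 (3 hours).
P(N ≥ 15) = 1 − P(N ≤ 14) = 1 − Σ_{j=0}^{14} e^(−μ) μ^j/j! ≈ 0.2558.

0.2558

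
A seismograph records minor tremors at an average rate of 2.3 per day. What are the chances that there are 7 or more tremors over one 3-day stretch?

0.5353

Over the interval, μ = 2.3 × 3 = 6.9 (a 3-day stretch = 3 days).
P(N ≥ 7) = 1 − P(N ≤ 6) = 1 − Σ_{j=0}^{6} e^(−μ) μ^j/j! ≈ 0.5353.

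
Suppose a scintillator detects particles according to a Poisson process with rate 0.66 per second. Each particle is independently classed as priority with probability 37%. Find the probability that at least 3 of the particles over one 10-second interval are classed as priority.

Thinning: the particles that are classed as priority themselves form a Poisson process with rate 0.37 × 0.66 = 0.2442 per second.
Over the interval, μ = 0.2442 × 10 = 2.442 (a 10-second interval = 10 seconds).
P(N ≥ 3) = 1 − P(N ≤ 2) ≈ 0.4412.

0.4412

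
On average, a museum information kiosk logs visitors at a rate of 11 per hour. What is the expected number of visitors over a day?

264

E[N] = λt = 11 × 24 = 264 (a day = 24 hours).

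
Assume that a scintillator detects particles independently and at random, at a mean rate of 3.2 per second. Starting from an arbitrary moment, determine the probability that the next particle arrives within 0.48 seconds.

Inter-arrival times are exponential with rate λ = 3.2 per second.
P(T ≤ 0.48) = 1 − e^(−λt) = 1 − e^(−3.2 × 0.48) = 1 − e^(−1.536) ≈ 0.7848.

0.7848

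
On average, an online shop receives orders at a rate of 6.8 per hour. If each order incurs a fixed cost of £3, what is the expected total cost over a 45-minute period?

E[N] = 6.8 × 0.75 = 5.1 (a 45-minute period = 0.75 hours); E[cost] = 5.1 × £3 = £15.3.

£15.3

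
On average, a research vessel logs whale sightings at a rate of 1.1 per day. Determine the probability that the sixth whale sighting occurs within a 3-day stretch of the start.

0.1171

Over the interval, μ = 1.1 × 3 = 3.3 (a 3-day stretch = 3 days).
The sixth arrival falls in the interval iff at least 6 events occur there: P(S_6 ≤ t) = P(N ≥ 6) = 1 − P(N ≤ 5) ≈ 0.1171.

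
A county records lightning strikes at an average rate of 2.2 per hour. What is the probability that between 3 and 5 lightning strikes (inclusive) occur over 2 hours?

0.5348

Over the interval, μ = 2.2 × 2 = 4.4 (2 hours).
P(3 ≤ N ≤ 5) = Σ_{j=3}^{5} e^(−4.4) · 4.4^j/j! ≈ 0.5348.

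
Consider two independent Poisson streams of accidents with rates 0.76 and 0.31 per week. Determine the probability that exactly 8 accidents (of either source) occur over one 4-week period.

0.0387

Independent Poisson processes superpose: combined rate λ = 0.76 + 0.31 = 1.07 per week.
Over the interval, μ = 1.07 × 4 = 4.28 (a 4-week period = 4 weeks).
P(N = 8) = e^(−4.28) · 4.28^8/8! ≈ 0.0387.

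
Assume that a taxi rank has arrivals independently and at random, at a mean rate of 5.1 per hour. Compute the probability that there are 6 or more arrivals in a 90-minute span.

Over the interval, μ = 5.1 × 1.5 = 7.65 (a 90-minute span = 1.5 hours).
P(N ≥ 6) = 1 − P(N ≤ 5) = 1 − Σ_{j=0}^{5} e^(−μ) μ^j/j! ≈ 0.7746.

0.7746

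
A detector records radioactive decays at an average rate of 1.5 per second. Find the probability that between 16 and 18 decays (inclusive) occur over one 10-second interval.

0.2514

Over the interval, μ = 1.5 × 10 = 15 (a 10-second interval = 10 seconds).
P(16 ≤ N ≤ 18) = Σ_{j=16}^{18} e^(−15) · 15^j/j! ≈ 0.2514.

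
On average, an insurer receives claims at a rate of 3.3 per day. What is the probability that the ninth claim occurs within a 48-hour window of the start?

0.2204

Over the interval, μ = 3.3 × 2 = 6.6 (a 48-hour window = 2 days).
The ninth arrival falls in the interval iff at least 9 events occur there: P(S_9 ≤ t) = P(N ≥ 9) = 1 − P(N ≤ 8) ≈ 0.2204.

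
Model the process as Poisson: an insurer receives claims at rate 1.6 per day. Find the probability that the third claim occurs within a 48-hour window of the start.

0.6201

Over the interval, μ = 1.6 × 2 = 3.2 (a 48-hour window = 2 days).
The third arrival falls in the interval iff at least 3 events occur there: P(S_3 ≤ t) = P(N ≥ 3) = 1 − P(N ≤ 2) ≈ 0.6201.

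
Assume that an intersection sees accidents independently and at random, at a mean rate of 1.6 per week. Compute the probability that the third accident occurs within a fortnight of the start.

0.6201

Over the interval, μ = 1.6 × 2 = 3.2 (a fortnight = 2 weeks).
The third arrival falls in the interval iff at least 3 events occur there: P(S_3 ≤ t) = P(N ≥ 3) = 1 − P(N ≤ 2) ≈ 0.6201.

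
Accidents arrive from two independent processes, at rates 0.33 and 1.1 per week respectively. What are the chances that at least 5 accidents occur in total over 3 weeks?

Independent Poisson processes superpose: combined rate λ = 0.33 + 1.1 = 1.43 per week.
Over the interval, μ = 1.43 × 3 = 4.29 (3 weeks).
P(N ≥ 5) = 1 − P(N ≤ 4) ≈ 0.4276.

0.4276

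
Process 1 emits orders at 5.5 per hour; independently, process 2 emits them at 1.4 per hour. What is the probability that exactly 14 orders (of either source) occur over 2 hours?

Independent Poisson processes superpose: combined rate λ = 5.5 + 1.4 = 6.9 per hour.
Over the interval, μ = 6.9 × 2 = 13.8 (2 hours).
P(N = 14) = e^(−13.8) · 13.8^14/14! ≈ 0.1058.

0.1058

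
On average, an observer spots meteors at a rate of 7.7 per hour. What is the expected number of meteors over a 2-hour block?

E[N] = λt = 7.7 × 2 = 15.4 (a 2-hour block = 2 hours).

15.4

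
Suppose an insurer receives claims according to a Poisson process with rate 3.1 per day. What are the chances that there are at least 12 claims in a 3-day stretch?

Over the interval, μ = 3.1 × 3 = 9.3 (a 3-day stretch = 3 days).
P(N ≥ 12) = 1 − P(N ≤ 11) = 1 − Σ_{j=0}^{11} e^(−μ) μ^j/j! ≈ 0.2270.

0.2270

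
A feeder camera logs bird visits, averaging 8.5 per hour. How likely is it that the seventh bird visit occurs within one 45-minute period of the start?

0.4537

Over the interval, μ = 8.5 × 0.75 = 6.375 (a 45-minute period = 0.75 hours).
The seventh arrival falls in the interval iff at least 7 events occur there: P(S_7 ≤ t) = P(N ≥ 7) = 1 − P(N ≤ 6) ≈ 0.4537.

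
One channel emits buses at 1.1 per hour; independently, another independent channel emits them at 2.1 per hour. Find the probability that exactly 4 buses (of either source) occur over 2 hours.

0.1162

Independent Poisson processes superpose: combined rate λ = 1.1 + 2.1 = 3.2 per hour.
Over the interval, μ = 3.2 × 2 = 6.4 (2 hours).
P(N = 4) = e^(−6.4) · 6.4^4/4! ≈ 0.1162.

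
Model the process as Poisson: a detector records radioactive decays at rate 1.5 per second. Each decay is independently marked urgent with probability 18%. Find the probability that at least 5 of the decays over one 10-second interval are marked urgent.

0.1371

Thinning: the decays that are marked urgent themselves form a Poisson process with rate 0.18 × 1.5 = 0.27 per second.
Over the interval, μ = 0.27 × 10 = 2.7 (a 10-second interval = 10 seconds).
P(N ≥ 5) = 1 − P(N ≤ 4) ≈ 0.1371.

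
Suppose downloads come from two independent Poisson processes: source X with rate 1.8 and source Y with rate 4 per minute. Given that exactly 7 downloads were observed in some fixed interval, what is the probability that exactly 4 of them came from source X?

Given the total, each event is independently from source X with probability p = λ_X/(λ_X+λ_Y) = 1.8/5.8 ≈ 0.3103.
So K ~ Binomial(7, 1.8/5.8): P(K = 4) = C(7,4) · (1.8/5.8)^4 · (4/5.8)^3 ≈ 0.1065.

0.1065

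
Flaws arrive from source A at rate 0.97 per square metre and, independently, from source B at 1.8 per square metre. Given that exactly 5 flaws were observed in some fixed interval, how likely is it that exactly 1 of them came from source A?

Given the total, each event is independently from source A with probability p = λ_A/(λ_A+λ_B) = 0.97/2.77 ≈ 0.3502.
So K ~ Binomial(5, 0.97/2.77): P(K = 1) = C(5,1) · (0.97/2.77)^1 · (1.8/2.77)^4 ≈ 0.3122.

0.3122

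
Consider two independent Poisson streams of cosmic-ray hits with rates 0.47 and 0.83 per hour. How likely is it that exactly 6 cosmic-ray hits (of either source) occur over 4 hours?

0.1515

Independent Poisson processes superpose: combined rate λ = 0.47 + 0.83 = 1.3 per hour.
Over the interval, μ = 1.3 × 4 = 5.2 (4 hours).
P(N = 6) = e^(−5.2) · 5.2^6/6! ≈ 0.1515.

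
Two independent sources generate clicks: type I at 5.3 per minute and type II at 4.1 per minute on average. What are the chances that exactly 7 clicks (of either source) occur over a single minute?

Independent Poisson processes superpose: combined rate λ = 5.3 + 4.1 = 9.4 per minute.
So μ = 9.4.
P(N = 7) = e^(−9.4) · 9.4^7/7! ≈ 0.1064.

0.1064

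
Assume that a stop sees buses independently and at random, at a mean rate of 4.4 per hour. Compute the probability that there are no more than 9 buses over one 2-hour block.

Over the interval, μ = 4.4 × 2 = 8.8 (a 2-hour block = 2 hours).
P(N ≤ 9) = Σ_{j=0}^{9} e^(−μ) μ^j/j! ≈ 0.6137.

0.6137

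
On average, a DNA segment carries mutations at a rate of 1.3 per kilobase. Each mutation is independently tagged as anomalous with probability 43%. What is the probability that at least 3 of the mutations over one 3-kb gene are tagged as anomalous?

Thinning: the mutations that are tagged as anomalous themselves form a Poisson process with rate 0.43 × 1.3 = 0.559 per kilobase.
Over the interval, μ = 0.559 × 3 = 1.677 (a 3-kb gene = 3 kilobases).
P(N ≥ 3) = 1 − P(N ≤ 2) ≈ 0.2367.

0.2367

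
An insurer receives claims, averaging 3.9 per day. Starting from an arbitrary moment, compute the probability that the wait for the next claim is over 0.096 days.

0.6877

The wait for the next event is exponential with rate λ = 3.9 per day.
P(T > 0.096) = e^(−λt) = e^(−3.9 × 0.096) = e^(−0.3744) ≈ 0.6877.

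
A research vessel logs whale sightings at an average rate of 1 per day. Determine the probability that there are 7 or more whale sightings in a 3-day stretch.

0.0335

Over the interval, μ = 1 × 3 = 3 (a 3-day stretch = 3 days).
P(N ≥ 7) = 1 − P(N ≤ 6) = 1 − Σ_{j=0}^{6} e^(−μ) μ^j/j! ≈ 0.0335.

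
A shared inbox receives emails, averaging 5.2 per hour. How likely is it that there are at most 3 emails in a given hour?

With mean μ = 5.2 per hour,
P(N ≤ 3) = Σ_{j=0}^{3} e^(−μ) μ^j/j! ≈ 0.2381.

0.2381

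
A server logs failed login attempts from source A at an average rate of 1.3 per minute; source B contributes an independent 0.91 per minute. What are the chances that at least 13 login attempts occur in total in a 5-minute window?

Independent Poisson processes superpose: combined rate λ = 1.3 + 0.91 = 2.21 per minute.
Over the interval, μ = 2.21 × 5 = 11.05 (a 5-minute window = 5 minutes).
P(N ≥ 13) = 1 − P(N ≤ 12) ≈ 0.3168.

0.3168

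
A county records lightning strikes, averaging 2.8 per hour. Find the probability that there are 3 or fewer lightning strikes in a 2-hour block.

0.1906

Over the interval, μ = 2.8 × 2 = 5.6 (a 2-hour block = 2 hours).
P(N ≤ 3) = Σ_{j=0}^{3} e^(−μ) μ^j/j! ≈ 0.1906.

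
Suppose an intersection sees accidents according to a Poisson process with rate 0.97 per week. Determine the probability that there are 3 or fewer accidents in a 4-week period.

0.4573

Over the interval, μ = 0.97 × 4 = 3.88 (a 4-week period = 4 weeks).
P(N ≤ 3) = Σ_{j=0}^{3} e^(−μ) μ^j/j! ≈ 0.4573.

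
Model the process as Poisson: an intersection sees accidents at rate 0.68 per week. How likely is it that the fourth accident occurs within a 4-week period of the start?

0.2903

Over the interval, μ = 0.68 × 4 = 2.72 (a 4-week period = 4 weeks).
The fourth arrival falls in the interval iff at least 4 events occur there: P(S_4 ≤ t) = P(N ≥ 4) = 1 − P(N ≤ 3) ≈ 0.2903.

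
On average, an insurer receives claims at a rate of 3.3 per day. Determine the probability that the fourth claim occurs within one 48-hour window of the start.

Over the interval, μ = 3.3 × 2 = 6.6 (a 48-hour window = 2 days).
The fourth arrival falls in the interval iff at least 4 events occur there: P(S_4 ≤ t) = P(N ≥ 4) = 1 − P(N ≤ 3) ≈ 0.8948.

0.8948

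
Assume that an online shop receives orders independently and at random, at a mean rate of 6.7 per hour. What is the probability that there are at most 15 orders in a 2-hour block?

Over the interval, μ = 6.7 × 2 = 13.4 (a 2-hour block = 2 hours).
P(N ≤ 15) = Σ_{j=0}^{15} e^(−μ) μ^j/j! ≈ 0.7272.

0.7272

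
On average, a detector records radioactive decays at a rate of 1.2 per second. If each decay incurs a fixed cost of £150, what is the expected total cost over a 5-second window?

£900

E[N] = 1.2 × 5 = 6 (a 5-second window = 5 seconds); E[cost] = 6 × £150 = £900.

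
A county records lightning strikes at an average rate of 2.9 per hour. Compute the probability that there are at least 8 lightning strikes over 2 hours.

0.2290

Over the interval, μ = 2.9 × 2 = 5.8 (2 hours).
P(N ≥ 8) = 1 − P(N ≤ 7) = 1 − Σ_{j=0}^{7} e^(−μ) μ^j/j! ≈ 0.2290.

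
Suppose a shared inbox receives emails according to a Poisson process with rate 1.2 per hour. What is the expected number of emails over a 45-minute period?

0.9

E[N] = λt = 1.2 × 0.75 = 0.9 (a 45-minute period = 0.75 hours).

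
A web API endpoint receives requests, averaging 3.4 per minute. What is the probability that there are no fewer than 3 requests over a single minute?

0.6603

With mean μ = 3.4 per minute,
P(N ≥ 3) = 1 − P(N ≤ 2) = 1 − Σ_{j=0}^{2} e^(−μ) μ^j/j! ≈ 0.6603.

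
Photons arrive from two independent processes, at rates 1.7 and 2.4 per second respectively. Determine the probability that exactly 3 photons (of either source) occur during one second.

0.1904

Independent Poisson processes superpose: combined rate λ = 1.7 + 2.4 = 4.1 per second.
So μ = 4.1.
P(N = 3) = e^(−4.1) · 4.1^3/3! ≈ 0.1904.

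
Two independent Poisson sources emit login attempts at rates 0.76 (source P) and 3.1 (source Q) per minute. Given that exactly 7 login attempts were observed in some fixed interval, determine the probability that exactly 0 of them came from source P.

0.2155

Given the total, each event is independently from source P with probability p = λ_P/(λ_P+λ_Q) = 0.76/3.86 ≈ 0.1969.
So K ~ Binomial(7, 0.76/3.86): P(K = 0) = C(7,0) · (0.76/3.86)^0 · (3.1/3.86)^7 ≈ 0.2155.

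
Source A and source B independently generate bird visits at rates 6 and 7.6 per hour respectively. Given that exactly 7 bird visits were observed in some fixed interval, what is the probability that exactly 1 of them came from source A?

0.0940

Given the total, each event is independently from source A with probability p = λ_A/(λ_A+λ_B) = 6/13.6 ≈ 0.4412.
So K ~ Binomial(7, 6/13.6): P(K = 1) = C(7,1) · (6/13.6)^1 · (7.6/13.6)^6 ≈ 0.0940.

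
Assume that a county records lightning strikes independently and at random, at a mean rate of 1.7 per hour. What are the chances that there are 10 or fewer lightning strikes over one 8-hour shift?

0.2037

Over the interval, μ = 1.7 × 8 = 13.6 (an 8-hour shift = 8 hours).
P(N ≤ 10) = Σ_{j=0}^{10} e^(−μ) μ^j/j! ≈ 0.2037.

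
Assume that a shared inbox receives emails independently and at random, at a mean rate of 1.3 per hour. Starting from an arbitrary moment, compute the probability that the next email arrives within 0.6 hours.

0.5416

Inter-arrival times are exponential with rate λ = 1.3 per hour.
P(T ≤ 0.6) = 1 − e^(−λt) = 1 − e^(−1.3 × 0.6) = 1 − e^(−0.78) ≈ 0.5416.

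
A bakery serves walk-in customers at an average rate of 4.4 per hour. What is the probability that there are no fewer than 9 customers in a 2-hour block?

0.5177

Over the interval, μ = 4.4 × 2 = 8.8 (a 2-hour block = 2 hours).
P(N ≥ 9) = 1 − P(N ≤ 8) = 1 − Σ_{j=0}^{8} e^(−μ) μ^j/j! ≈ 0.5177.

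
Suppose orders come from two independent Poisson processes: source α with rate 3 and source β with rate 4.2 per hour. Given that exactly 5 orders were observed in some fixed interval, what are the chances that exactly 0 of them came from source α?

Given the total, each event is independently from source α with probability p = λ_α/(λ_α+λ_β) = 3/7.2 ≈ 0.4167.
So K ~ Binomial(5, 3/7.2): P(K = 0) = C(5,0) · (3/7.2)^0 · (4.2/7.2)^5 ≈ 0.0675.

0.0675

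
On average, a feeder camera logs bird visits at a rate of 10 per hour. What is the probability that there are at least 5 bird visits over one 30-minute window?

0.5595

Over the interval, μ = 10 × 0.5 = 5 (a 30-minute window = 0.5 hours).
P(N ≥ 5) = 1 − P(N ≤ 4) = 1 − Σ_{j=0}^{4} e^(−μ) μ^j/j! ≈ 0.5595.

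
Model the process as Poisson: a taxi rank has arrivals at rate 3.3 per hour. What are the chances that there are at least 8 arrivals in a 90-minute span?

Over the interval, μ = 3.3 × 1.5 = 4.95 (a 90-minute span = 1.5 hours).
P(N ≥ 8) = 1 − P(N ≤ 7) = 1 − Σ_{j=0}^{7} e^(−μ) μ^j/j! ≈ 0.1282.

0.1282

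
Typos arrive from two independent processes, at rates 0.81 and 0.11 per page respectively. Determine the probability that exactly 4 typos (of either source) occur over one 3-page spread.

0.1530

Independent Poisson processes superpose: combined rate λ = 0.81 + 0.11 = 0.92 per page.
Over the interval, μ = 0.92 × 3 = 2.76 (a 3-page spread = 3 pages).
P(N = 4) = e^(−2.76) · 2.76^4/4! ≈ 0.1530.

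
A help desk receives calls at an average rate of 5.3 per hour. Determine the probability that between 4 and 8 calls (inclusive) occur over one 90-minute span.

0.5557

Over the interval, μ = 5.3 × 1.5 = 7.95 (a 90-minute span = 1.5 hours).
P(4 ≤ N ≤ 8) = Σ_{j=4}^{8} e^(−7.95) · 7.95^j/j! ≈ 0.5557.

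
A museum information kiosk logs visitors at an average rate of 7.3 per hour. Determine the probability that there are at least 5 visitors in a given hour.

0.8527

With mean μ = 7.3 per hour,
P(N ≥ 5) = 1 − P(N ≤ 4) = 1 − Σ_{j=0}^{4} e^(−μ) μ^j/j! ≈ 0.8527.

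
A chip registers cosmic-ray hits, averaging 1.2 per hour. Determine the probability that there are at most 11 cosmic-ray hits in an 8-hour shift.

Over the interval, μ = 1.2 × 8 = 9.6 (an 8-hour shift = 8 hours).
P(N ≤ 11) = Σ_{j=0}^{11} e^(−μ) μ^j/j! ≈ 0.7412.

0.7412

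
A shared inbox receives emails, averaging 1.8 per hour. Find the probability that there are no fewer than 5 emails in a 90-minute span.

Over the interval, μ = 1.8 × 1.5 = 2.7 (a 90-minute span = 1.5 hours).
P(N ≥ 5) = 1 − P(N ≤ 4) = 1 − Σ_{j=0}^{4} e^(−μ) μ^j/j! ≈ 0.1371.

0.1371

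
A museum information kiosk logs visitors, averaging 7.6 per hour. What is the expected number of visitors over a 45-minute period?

5.7

E[N] = λt = 7.6 × 0.75 = 5.7 (a 45-minute period = 0.75 hours).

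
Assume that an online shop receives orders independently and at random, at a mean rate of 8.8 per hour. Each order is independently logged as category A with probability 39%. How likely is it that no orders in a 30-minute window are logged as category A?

0.1798

Thinning: the orders that are logged as category A themselves form a Poisson process with rate 0.39 × 8.8 = 3.432 per hour.
Over the interval, μ = 3.432 × 0.5 = 1.716 (a 30-minute window = 0.5 hours).
P(N = 0) = e^(−1.716) · 1.716^0/0! ≈ 0.1798.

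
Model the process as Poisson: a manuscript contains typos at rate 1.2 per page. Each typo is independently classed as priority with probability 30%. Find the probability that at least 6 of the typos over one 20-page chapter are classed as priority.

0.7241

Thinning: the typos that are classed as priority themselves form a Poisson process with rate 0.3 × 1.2 = 0.36 per page.
Over the interval, μ = 0.36 × 20 = 7.2 (a 20-page chapter = 20 pages).
P(N ≥ 6) = 1 − P(N ≤ 5) ≈ 0.7241.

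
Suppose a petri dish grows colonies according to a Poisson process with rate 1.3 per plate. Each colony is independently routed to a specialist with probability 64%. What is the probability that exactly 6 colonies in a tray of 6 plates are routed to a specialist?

Thinning: the colonies that are routed to a specialist themselves form a Poisson process with rate 0.64 × 1.3 = 0.832 per plate.
Over the interval, μ = 0.832 × 6 = 4.992 (a tray of 6 plates = 6 plates).
P(N = 6) = e^(−4.992) · 4.992^6/6! ≈ 0.1460.

0.1460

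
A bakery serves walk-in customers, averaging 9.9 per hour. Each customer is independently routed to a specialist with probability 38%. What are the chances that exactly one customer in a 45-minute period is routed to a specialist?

0.1679

Thinning: the customers that are routed to a specialist themselves form a Poisson process with rate 0.38 × 9.9 = 3.762 per hour.
Over the interval, μ = 3.762 × 0.75 = 2.8215 (a 45-minute period = 0.75 hours).
P(N = 1) = e^(−2.8215) · 2.8215^1/1! ≈ 0.1679.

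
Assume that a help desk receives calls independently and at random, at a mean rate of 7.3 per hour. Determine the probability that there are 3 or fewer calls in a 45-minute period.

Over the interval, μ = 7.3 × 0.75 = 5.475 (a 45-minute period = 0.75 hours).
P(N ≤ 3) = Σ_{j=0}^{3} e^(−μ) μ^j/j! ≈ 0.2045.

0.2045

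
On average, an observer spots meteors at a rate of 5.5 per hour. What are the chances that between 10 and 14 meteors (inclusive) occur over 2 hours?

Over the interval, μ = 5.5 × 2 = 11 (2 hours).
P(10 ≤ N ≤ 14) = Σ_{j=10}^{14} e^(−11) · 11^j/j! ≈ 0.5135.

0.5135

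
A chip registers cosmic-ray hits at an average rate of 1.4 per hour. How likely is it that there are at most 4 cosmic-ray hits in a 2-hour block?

0.8477

Over the interval, μ = 1.4 × 2 = 2.8 (a 2-hour block = 2 hours).
P(N ≤ 4) = Σ_{j=0}^{4} e^(−μ) μ^j/j! ≈ 0.8477.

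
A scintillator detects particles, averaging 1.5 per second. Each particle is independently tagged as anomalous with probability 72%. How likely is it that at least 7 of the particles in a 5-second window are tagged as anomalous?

0.2983

Thinning: the particles that are tagged as anomalous themselves form a Poisson process with rate 0.72 × 1.5 = 1.08 per second.
Over the interval, μ = 1.08 × 5 = 5.4 (a 5-second window = 5 seconds).
P(N ≥ 7) = 1 − P(N ≤ 6) ≈ 0.2983.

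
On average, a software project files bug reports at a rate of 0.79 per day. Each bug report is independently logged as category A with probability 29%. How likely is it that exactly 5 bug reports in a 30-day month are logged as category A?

Thinning: the bug reports that are logged as category A themselves form a Poisson process with rate 0.29 × 0.79 = 0.2291 per day.
Over the interval, μ = 0.2291 × 30 = 6.873 (a 30-day month = 30 days).
P(N = 5) = e^(−6.873) · 6.873^5/5! ≈ 0.1323.

0.1323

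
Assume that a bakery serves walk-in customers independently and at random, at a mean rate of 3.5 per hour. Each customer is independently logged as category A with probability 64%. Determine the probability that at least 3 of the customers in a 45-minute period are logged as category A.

0.2375

Thinning: the customers that are logged as category A themselves form a Poisson process with rate 0.64 × 3.5 = 2.24 per hour.
Over the interval, μ = 2.24 × 0.75 = 1.68 (a 45-minute period = 0.75 hours).
P(N ≥ 3) = 1 − P(N ≤ 2) ≈ 0.2375.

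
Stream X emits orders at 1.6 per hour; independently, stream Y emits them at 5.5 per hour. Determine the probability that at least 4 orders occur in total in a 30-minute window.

Independent Poisson processes superpose: combined rate λ = 1.6 + 5.5 = 7.1 per hour.
Over the interval, μ = 7.1 × 0.5 = 3.55 (a 30-minute window = 0.5 hours).
P(N ≥ 4) = 1 − P(N ≤ 3) ≈ 0.4741.

0.4741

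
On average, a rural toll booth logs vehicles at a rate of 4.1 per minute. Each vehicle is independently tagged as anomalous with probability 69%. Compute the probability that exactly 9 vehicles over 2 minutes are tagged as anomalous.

Thinning: the vehicles that are tagged as anomalous themselves form a Poisson process with rate 0.69 × 4.1 = 2.829 per minute.
Over the interval, μ = 2.829 × 2 = 5.658 (2 minutes).
P(N = 9) = e^(−5.658) · 5.658^9/9! ≈ 0.0571.

0.0571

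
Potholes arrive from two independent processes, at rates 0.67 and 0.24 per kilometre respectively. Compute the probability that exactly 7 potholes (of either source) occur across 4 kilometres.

0.0441

Independent Poisson processes superpose: combined rate λ = 0.67 + 0.24 = 0.91 per kilometre.
Over the interval, μ = 0.91 × 4 = 3.64 (4 kilometres).
P(N = 7) = e^(−3.64) · 3.64^7/7! ≈ 0.0441.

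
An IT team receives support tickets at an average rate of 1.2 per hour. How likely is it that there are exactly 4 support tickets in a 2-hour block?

0.1254

Over the interval, μ = 1.2 × 2 = 2.4 (a 2-hour block = 2 hours).
P(N = 4) = e^(−μ) μ^4/4! = e^(−2.4) · 2.4^4/24 ≈ 0.1254.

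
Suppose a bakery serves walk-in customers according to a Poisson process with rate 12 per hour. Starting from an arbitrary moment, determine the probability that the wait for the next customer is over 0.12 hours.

The wait for the next event is exponential with rate λ = 12 per hour.
P(T > 0.12) = e^(−λt) = e^(−12 × 0.12) = e^(−1.44) ≈ 0.2369.

0.2369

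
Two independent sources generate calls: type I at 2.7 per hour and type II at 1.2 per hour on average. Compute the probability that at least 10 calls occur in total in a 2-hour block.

0.2589

Independent Poisson processes superpose: combined rate λ = 2.7 + 1.2 = 3.9 per hour.
Over the interval, μ = 3.9 × 2 = 7.8 (a 2-hour block = 2 hours).
P(N ≥ 10) = 1 − P(N ≤ 9) ≈ 0.2589.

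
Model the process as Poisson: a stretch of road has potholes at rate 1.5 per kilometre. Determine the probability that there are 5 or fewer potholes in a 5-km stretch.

Over the interval, μ = 1.5 × 5 = 7.5 (a 5-km stretch = 5 kilometres).
P(N ≤ 5) = Σ_{j=0}^{5} e^(−μ) μ^j/j! ≈ 0.2414.

0.2414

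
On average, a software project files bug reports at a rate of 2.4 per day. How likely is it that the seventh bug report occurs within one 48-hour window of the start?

0.2092

Over the interval, μ = 2.4 × 2 = 4.8 (a 48-hour window = 2 days).
The seventh arrival falls in the interval iff at least 7 events occur there: P(S_7 ≤ t) = P(N ≥ 7) = 1 − P(N ≤ 6) ≈ 0.2092.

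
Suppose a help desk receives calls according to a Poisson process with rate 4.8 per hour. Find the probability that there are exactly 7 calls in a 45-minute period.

0.0425

Over the interval, μ = 4.8 × 0.75 = 3.6 (a 45-minute period = 0.75 hours).
P(N = 7) = e^(−μ) μ^7/7! = e^(−3.6) · 3.6^7/5040 ≈ 0.0425.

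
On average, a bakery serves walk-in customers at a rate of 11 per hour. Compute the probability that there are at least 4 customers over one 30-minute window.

0.7983

Over the interval, μ = 11 × 0.5 = 5.5 (a 30-minute window = 0.5 hours).
P(N ≥ 4) = 1 − P(N ≤ 3) = 1 − Σ_{j=0}^{3} e^(−μ) μ^j/j! ≈ 0.7983.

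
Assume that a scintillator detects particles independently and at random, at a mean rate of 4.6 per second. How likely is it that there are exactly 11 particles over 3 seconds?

0.0880

Over the interval, μ = 4.6 × 3 = 13.8 (3 seconds).
P(N = 11) = e^(−μ) μ^11/11! = e^(−13.8) · 13.8^11/39916800 ≈ 0.0880.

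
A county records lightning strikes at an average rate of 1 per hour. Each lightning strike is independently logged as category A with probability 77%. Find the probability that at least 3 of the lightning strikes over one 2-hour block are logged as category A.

0.2013

Thinning: the lightning strikes that are logged as category A themselves form a Poisson process with rate 0.77 × 1 = 0.77 per hour.
Over the interval, μ = 0.77 × 2 = 1.54 (a 2-hour block = 2 hours).
P(N ≥ 3) = 1 − P(N ≤ 2) ≈ 0.2013.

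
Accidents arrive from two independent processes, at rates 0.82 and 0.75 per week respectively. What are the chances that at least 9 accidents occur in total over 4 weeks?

0.1830

Independent Poisson processes superpose: combined rate λ = 0.82 + 0.75 = 1.57 per week.
Over the interval, μ = 1.57 × 4 = 6.28 (4 weeks).
P(N ≥ 9) = 1 − P(N ≤ 8) ≈ 0.1830.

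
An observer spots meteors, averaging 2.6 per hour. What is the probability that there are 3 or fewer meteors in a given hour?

0.7360

With mean μ = 2.6 per hour,
P(N ≤ 3) = Σ_{j=0}^{3} e^(−μ) μ^j/j! ≈ 0.7360.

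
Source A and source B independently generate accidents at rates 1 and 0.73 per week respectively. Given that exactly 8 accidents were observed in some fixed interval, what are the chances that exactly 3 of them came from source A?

0.1447

Given the total, each event is independently from source A with probability p = λ_A/(λ_A+λ_B) = 1/1.73 ≈ 0.5780.
So K ~ Binomial(8, 1/1.73): P(K = 3) = C(8,3) · (1/1.73)^3 · (0.73/1.73)^5 ≈ 0.1447.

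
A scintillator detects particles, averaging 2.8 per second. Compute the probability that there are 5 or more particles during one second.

With mean μ = 2.8 per second,
P(N ≥ 5) = 1 − P(N ≤ 4) = 1 − Σ_{j=0}^{4} e^(−μ) μ^j/j! ≈ 0.1523.

0.1523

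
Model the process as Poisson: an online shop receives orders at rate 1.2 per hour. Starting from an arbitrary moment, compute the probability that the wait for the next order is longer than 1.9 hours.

0.1023

The wait for the next event is exponential with rate λ = 1.2 per hour.
P(T > 1.9) = e^(−λt) = e^(−1.2 × 1.9) = e^(−2.28) ≈ 0.1023.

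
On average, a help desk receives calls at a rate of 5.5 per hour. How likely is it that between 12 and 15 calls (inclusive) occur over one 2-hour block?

Over the interval, μ = 5.5 × 2 = 11 (a 2-hour block = 2 hours).
P(12 ≤ N ≤ 15) = Σ_{j=12}^{15} e^(−11) · 11^j/j! ≈ 0.3281.

0.3281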